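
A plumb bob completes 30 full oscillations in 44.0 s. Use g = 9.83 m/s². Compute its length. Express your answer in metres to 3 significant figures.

T = 44.0/30 = 1.467 s.
From T = 2π√(L/g), L = gT²/(4π²) = 9.83 × 1.467²/(4π²) = 0.536 m.

0.536 m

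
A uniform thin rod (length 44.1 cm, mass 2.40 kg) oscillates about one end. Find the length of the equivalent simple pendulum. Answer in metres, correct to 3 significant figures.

The equivalent simple-pendulum length is L_eq = I/(md), where I is about the pivot and d = 0.2205 m.
I_cm = (1/12)mL² = 0.03890 kg·m², so I = I_cm + md² = 0.03890 + 0.1167 = 0.1556 kg·m².
L_eq = 0.1556/(2.40 × 0.2205) = 0.294 m.

0.294 m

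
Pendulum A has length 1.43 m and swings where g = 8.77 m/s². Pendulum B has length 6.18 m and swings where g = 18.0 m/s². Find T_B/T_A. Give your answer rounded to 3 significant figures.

T = 2π√(L/g), so T_B/T_A = √((L_B/g_B)/(L_A/g_A)) = √((6.18/18.0)/(1.43/8.77)) = 1.45.

1.45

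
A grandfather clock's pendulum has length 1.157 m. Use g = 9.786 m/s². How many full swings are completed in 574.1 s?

T = 2π√(L/g) = 2π√(1.157/9.786) = 2.1604 s.
Number of complete oscillations = ⌊574.1/2.1604⌋ = ⌊265.73⌋ = 265.

265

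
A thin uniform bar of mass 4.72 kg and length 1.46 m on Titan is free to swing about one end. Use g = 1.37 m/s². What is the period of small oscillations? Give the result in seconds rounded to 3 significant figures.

For a physical pendulum T = 2π√(I/(mgd)), with d = 0.7300 m from pivot to centre of mass.
I_cm = mL²/12 = 4.72 × 1.46²/12 = 0.8384 kg·m²; I = I_cm + md² = 0.8384 + 4.72 × 0.7300² = 3.354 kg·m².
T = 2π√(3.354/(4.72 × 1.37 × 0.7300)) = 5.30 s.

5.30 s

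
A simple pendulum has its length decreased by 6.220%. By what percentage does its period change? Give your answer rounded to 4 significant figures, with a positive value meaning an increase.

T ∝ √L, so T'/T = √(0.93780) = 0.96840.
Percentage change in T = (0.96840 − 1) × 100% = -3.160%.

-3.160%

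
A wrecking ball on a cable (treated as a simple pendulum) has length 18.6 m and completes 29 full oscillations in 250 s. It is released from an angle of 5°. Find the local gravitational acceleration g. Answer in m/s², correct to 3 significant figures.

9.88 m/s²

T = 250/29 = 8.621 s.
From T = 2π√(L/g), g = 4π²L/T² = 4π² × 18.6/8.621² = 9.88 m/s².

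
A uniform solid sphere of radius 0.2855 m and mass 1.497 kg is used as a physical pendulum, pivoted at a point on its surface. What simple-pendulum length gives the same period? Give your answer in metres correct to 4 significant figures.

0.3997 m

The equivalent simple-pendulum length is L_eq = I/(md), where I is about the pivot and d = 0.28550 m.
I_cm = (2/5)mR² = 0.048808 kg·m², so I = I_cm + md² = 0.048808 + 0.12202 = 0.17083 kg·m².
L_eq = 0.17083/(1.497 × 0.28550) = 0.3997 m.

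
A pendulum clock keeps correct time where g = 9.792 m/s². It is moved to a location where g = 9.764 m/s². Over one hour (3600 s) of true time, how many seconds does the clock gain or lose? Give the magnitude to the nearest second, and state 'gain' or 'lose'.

The clock's period scales as T ∝ 1/√g, so T'/T = √(9.792/9.764) = 1.00143.
In 3600 s of true time the clock registers 3600/1.00143 = 3594.8 s, so it loses 5 s.

lose 5 s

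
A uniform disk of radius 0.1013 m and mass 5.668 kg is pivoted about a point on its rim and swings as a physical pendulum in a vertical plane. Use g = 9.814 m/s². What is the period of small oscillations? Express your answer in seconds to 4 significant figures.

I_cm = ½mr² = 0.029082 kg·m². The pivot is at distance d = 0.1013 m from the centre of mass.
By the parallel-axis theorem, I = I_cm + md² = 0.029082 + 0.058163 = 0.087245 kg·m².
T = 2π√(I/(mgd)) = 2π√(0.087245/(5.668 × 9.814 × 0.1013)) = 0.7818 s.

0.7818 s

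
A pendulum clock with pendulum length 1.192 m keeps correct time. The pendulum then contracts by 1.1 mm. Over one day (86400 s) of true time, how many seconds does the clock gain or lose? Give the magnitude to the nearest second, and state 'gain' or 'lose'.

gain 40 s

T ∝ √L, so T'/T = √(1.19090/1.192) = 0.999538.
In 86400 s of true time the clock registers 86400/0.999538 = 86439.9 s, so it gains 40 s.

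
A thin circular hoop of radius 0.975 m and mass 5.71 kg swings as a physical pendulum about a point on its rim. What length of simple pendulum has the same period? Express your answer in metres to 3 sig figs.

1.95 m

The equivalent simple-pendulum length is L_eq = I/(md), where I is about the pivot and d = 0.9750 m.
I_cm = mR² = 5.428 kg·m², so I = I_cm + md² = 5.428 + 5.428 = 10.86 kg·m².
L_eq = 10.86/(5.71 × 0.9750) = 1.95 m.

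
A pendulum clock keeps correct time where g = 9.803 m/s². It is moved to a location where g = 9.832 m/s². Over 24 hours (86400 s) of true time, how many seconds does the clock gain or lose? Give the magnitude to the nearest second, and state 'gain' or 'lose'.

gain 128 s

The clock's period scales as T ∝ 1/√g, so T'/T = √(9.803/9.832) = 0.998524.
In 86400 s of true time the clock registers 86400/0.998524 = 86527.7 s, so it gains 128 s.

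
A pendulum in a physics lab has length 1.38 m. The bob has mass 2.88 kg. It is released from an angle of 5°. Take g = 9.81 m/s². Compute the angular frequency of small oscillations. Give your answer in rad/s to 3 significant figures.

2.67 rad/s

ω = √(g/L) = √(9.81/1.38) = 2.67 rad/s.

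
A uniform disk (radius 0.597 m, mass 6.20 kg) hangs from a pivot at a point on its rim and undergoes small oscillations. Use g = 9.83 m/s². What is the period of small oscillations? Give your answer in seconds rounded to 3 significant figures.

I_cm = ½mr² = 1.105 kg·m². The pivot is at distance d = 0.597 m from the centre of mass.
By the parallel-axis theorem, I = I_cm + md² = 1.105 + 2.210 = 3.315 kg·m².
T = 2π√(I/(mgd)) = 2π√(3.315/(6.20 × 9.83 × 0.597)) = 1.90 s.

1.90 s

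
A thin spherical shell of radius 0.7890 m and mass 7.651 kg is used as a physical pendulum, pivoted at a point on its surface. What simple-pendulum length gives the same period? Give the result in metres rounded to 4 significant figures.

The equivalent simple-pendulum length is L_eq = I/(md), where I is about the pivot and d = 0.78900 m.
I_cm = (2/3)mR² = 3.1753 kg·m², so I = I_cm + md² = 3.1753 + 4.7629 = 7.9382 kg·m².
L_eq = 7.9382/(7.651 × 0.78900) = 1.315 m.

1.315 m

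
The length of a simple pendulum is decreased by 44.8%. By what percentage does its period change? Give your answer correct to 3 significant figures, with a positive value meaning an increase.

-25.7%

T ∝ √L, so T'/T = √(0.5520) = 0.7430.
Percentage change in T = (0.7430 − 1) × 100% = -25.7%.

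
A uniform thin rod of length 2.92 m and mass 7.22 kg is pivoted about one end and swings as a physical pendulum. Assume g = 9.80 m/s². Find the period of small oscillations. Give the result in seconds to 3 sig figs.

For a physical pendulum T = 2π√(I/(mgd)), with d = 1.460 m from pivot to centre of mass.
I_cm = mL²/12 = 7.22 × 2.92²/12 = 5.130 kg·m²; I = I_cm + md² = 5.130 + 7.22 × 1.460² = 20.52 kg·m².
T = 2π√(20.52/(7.22 × 9.80 × 1.460)) = 2.80 s.

2.80 s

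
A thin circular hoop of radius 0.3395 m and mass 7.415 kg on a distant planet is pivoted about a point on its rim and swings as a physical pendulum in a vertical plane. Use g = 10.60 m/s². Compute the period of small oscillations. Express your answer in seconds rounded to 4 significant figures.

1.590 s

I_cm = mr² = 0.85465 kg·m². The pivot is at distance d = 0.3395 m from the centre of mass.
By the parallel-axis theorem, I = I_cm + md² = 0.85465 + 0.85465 = 1.7093 kg·m².
T = 2π√(I/(mgd)) = 2π√(1.7093/(7.415 × 10.60 × 0.3395)) = 1.590 s.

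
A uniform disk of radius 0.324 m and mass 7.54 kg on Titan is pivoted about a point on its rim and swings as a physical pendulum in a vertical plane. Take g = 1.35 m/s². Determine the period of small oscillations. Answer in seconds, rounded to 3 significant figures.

3.77 s

I_cm = ½mr² = 0.3958 kg·m². The pivot is at distance d = 0.324 m from the centre of mass.
By the parallel-axis theorem, I = I_cm + md² = 0.3958 + 0.7915 = 1.187 kg·m².
T = 2π√(I/(mgd)) = 2π√(1.187/(7.54 × 1.35 × 0.324)) = 3.77 s.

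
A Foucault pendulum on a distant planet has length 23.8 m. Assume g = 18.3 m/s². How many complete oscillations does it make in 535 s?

74

T = 2π√(L/g) = 2π√(23.8/18.3) = 7.165 s.
Number of complete oscillations = ⌊535/7.165⌋ = ⌊74.66⌋ = 74.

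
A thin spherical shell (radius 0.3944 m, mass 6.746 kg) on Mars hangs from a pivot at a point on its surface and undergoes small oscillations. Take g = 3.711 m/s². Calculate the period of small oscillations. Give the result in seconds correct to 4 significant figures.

2.644 s

I_cm = (2/3)mr² = 0.69957 kg·m². The pivot is at distance d = 0.3944 m from the centre of mass.
By the parallel-axis theorem, I = I_cm + md² = 0.69957 + 1.0493 = 1.7489 kg·m².
T = 2π√(I/(mgd)) = 2π√(1.7489/(6.746 × 3.711 × 0.3944)) = 2.644 s.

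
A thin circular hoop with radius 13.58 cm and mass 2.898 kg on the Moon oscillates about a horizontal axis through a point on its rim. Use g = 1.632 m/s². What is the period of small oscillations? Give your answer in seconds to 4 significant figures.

I_cm = mr² = 0.053444 kg·m². The pivot is at distance d = 0.1358 m from the centre of mass.
By the parallel-axis theorem, I = I_cm + md² = 0.053444 + 0.053444 = 0.10689 kg·m².
T = 2π√(I/(mgd)) = 2π√(0.10689/(2.898 × 1.632 × 0.1358)) = 2.563 s.

2.563 s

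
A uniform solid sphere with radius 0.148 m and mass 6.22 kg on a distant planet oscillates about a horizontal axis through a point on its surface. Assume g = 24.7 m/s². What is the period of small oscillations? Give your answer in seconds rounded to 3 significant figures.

0.575 s

I_cm = (2/5)mr² = 0.05450 kg·m². The pivot is at distance d = 0.148 m from the centre of mass.
By the parallel-axis theorem, I = I_cm + md² = 0.05450 + 0.1362 = 0.1907 kg·m².
T = 2π√(I/(mgd)) = 2π√(0.1907/(6.22 × 24.7 × 0.148)) = 0.575 s.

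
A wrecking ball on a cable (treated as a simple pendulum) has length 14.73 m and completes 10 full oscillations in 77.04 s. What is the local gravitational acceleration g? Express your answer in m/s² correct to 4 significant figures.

9.798 m/s²

T = 77.04/10 = 7.7040 s.
From T = 2π√(L/g), g = 4π²L/T² = 4π² × 14.73/7.7040² = 9.798 m/s².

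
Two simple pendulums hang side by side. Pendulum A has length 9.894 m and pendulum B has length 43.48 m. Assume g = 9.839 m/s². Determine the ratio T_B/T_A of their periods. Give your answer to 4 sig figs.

T ∝ √L, so T_B/T_A = √(L_B/L_A) = √(43.48/9.894) = 2.096.

2.096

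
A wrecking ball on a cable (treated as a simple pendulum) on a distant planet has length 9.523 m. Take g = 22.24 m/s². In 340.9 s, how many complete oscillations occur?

82

T = 2π√(L/g) = 2π√(9.523/22.24) = 4.1115 s.
Number of complete oscillations = ⌊340.9/4.1115⌋ = ⌊82.914⌋ = 82.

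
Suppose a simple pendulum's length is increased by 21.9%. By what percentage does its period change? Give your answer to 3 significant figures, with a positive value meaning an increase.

T ∝ √L, so T'/T = √(1.219) = 1.104.
Percentage change in T = (1.104 − 1) × 100% = 10.4%.

10.4%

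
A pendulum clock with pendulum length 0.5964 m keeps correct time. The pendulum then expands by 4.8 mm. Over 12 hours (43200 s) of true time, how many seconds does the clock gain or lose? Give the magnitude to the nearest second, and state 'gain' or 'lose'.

T ∝ √L, so T'/T = √(0.60120/0.5964) = 1.00402.
In 43200 s of true time the clock registers 43200/1.00402 = 43027.2 s, so it loses 173 s.

lose 173 s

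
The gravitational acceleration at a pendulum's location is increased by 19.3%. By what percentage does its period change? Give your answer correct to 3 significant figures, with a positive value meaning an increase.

T ∝ 1/√g, so T'/T = 1/√(1.193) = 0.9155.
Percentage change in T = (0.9155 − 1) × 100% = -8.45%.

-8.45%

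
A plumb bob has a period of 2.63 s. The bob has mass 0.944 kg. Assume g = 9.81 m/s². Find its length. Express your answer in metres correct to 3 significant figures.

1.72 m

From T = 2π√(L/g), L = gT²/(4π²) = 9.81 × 2.630²/(4π²) = 1.72 m.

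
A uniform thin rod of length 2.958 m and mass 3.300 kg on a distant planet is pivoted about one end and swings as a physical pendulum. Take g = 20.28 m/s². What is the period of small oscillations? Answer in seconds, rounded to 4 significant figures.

For a physical pendulum T = 2π√(I/(mgd)), with d = 1.4790 m from pivot to centre of mass.
I_cm = mL²/12 = 3.300 × 2.958²/12 = 2.4062 kg·m²; I = I_cm + md² = 2.4062 + 3.300 × 1.4790² = 9.6247 kg·m².
T = 2π√(9.6247/(3.300 × 20.28 × 1.4790)) = 1.959 s.

1.959 s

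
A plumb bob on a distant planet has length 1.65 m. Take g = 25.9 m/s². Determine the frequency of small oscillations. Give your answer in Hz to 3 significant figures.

0.631 Hz

T = 2π√(L/g) = 2π√(1.65/25.9) = 1.586 s, so f = 1/T = 0.631 Hz.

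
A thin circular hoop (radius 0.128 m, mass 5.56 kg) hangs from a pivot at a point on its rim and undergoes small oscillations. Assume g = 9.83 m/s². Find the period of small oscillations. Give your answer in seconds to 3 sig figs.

I_cm = mr² = 0.09110 kg·m². The pivot is at distance d = 0.128 m from the centre of mass.
By the parallel-axis theorem, I = I_cm + md² = 0.09110 + 0.09110 = 0.1822 kg·m².
T = 2π√(I/(mgd)) = 2π√(0.1822/(5.56 × 9.83 × 0.128)) = 1.01 s.

1.01 s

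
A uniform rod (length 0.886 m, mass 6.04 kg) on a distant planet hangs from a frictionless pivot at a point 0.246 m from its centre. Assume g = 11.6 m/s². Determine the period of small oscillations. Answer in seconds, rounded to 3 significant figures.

For a physical pendulum T = 2π√(I/(mgd)), with d = 0.2460 m from pivot to centre of mass.
I_cm = mL²/12 = 6.04 × 0.886²/12 = 0.3951 kg·m²; I = I_cm + md² = 0.3951 + 6.04 × 0.2460² = 0.7606 kg·m².
T = 2π√(0.7606/(6.04 × 11.6 × 0.2460)) = 1.32 s.

1.32 s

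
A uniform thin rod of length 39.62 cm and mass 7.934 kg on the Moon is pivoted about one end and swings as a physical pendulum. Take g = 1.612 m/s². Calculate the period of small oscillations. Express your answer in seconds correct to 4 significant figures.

2.543 s

For a physical pendulum T = 2π√(I/(mgd)), with d = 0.19810 m from pivot to centre of mass.
I_cm = mL²/12 = 7.934 × 0.3962²/12 = 0.10379 kg·m²; I = I_cm + md² = 0.10379 + 7.934 × 0.19810² = 0.41515 kg·m².
T = 2π√(0.41515/(7.934 × 1.612 × 0.19810)) = 2.543 s.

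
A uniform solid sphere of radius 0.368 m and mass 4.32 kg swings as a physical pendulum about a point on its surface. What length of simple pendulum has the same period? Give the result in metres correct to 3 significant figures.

The equivalent simple-pendulum length is L_eq = I/(md), where I is about the pivot and d = 0.3680 m.
I_cm = (2/5)mR² = 0.2340 kg·m², so I = I_cm + md² = 0.2340 + 0.5850 = 0.8190 kg·m².
L_eq = 0.8190/(4.32 × 0.3680) = 0.515 m.

0.515 m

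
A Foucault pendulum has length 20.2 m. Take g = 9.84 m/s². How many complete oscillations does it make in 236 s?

26

T = 2π√(L/g) = 2π√(20.2/9.84) = 9.002 s.
Number of complete oscillations = ⌊236/9.002⌋ = ⌊26.22⌋ = 26.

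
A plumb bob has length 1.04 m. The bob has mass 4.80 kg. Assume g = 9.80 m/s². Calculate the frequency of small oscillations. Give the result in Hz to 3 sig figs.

0.489 Hz

T = 2π√(L/g) = 2π√(1.04/9.80) = 2.047 s, so f = 1/T = 0.489 Hz.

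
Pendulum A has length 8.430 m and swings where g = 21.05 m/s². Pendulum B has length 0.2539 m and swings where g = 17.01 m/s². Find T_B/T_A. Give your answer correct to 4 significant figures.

0.1931

T = 2π√(L/g), so T_B/T_A = √((L_B/g_B)/(L_A/g_A)) = √((0.2539/17.01)/(8.430/21.05)) = 0.1931.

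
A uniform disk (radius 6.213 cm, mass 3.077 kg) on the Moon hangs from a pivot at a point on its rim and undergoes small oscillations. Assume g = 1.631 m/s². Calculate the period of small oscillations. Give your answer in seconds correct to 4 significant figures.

I_cm = ½mr² = 0.0059388 kg·m². The pivot is at distance d = 0.06213 m from the centre of mass.
By the parallel-axis theorem, I = I_cm + md² = 0.0059388 + 0.011878 = 0.017816 kg·m².
T = 2π√(I/(mgd)) = 2π√(0.017816/(3.077 × 1.631 × 0.06213)) = 1.502 s.

1.502 s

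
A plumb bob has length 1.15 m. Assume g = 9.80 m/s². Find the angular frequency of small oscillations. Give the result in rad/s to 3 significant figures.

2.92 rad/s

ω = √(g/L) = √(9.80/1.15) = 2.92 rad/s.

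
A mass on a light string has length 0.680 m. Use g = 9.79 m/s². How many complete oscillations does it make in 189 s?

T = 2π√(L/g) = 2π√(0.680/9.79) = 1.656 s.
Number of complete oscillations = ⌊189/1.656⌋ = ⌊114.1⌋ = 114.

114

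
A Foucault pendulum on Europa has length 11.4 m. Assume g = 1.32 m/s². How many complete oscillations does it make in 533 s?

28

T = 2π√(L/g) = 2π√(11.4/1.32) = 18.46 s.
Number of complete oscillations = ⌊533/18.46⌋ = ⌊28.87⌋ = 28.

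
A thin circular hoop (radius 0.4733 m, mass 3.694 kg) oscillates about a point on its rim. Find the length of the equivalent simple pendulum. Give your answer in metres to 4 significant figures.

The equivalent simple-pendulum length is L_eq = I/(md), where I is about the pivot and d = 0.47330 m.
I_cm = mR² = 0.82750 kg·m², so I = I_cm + md² = 0.82750 + 0.82750 = 1.6550 kg·m².
L_eq = 1.6550/(3.694 × 0.47330) = 0.9466 m.

0.9466 m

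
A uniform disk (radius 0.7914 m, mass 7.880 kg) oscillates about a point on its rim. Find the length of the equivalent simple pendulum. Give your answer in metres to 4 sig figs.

The equivalent simple-pendulum length is L_eq = I/(md), where I is about the pivot and d = 0.79140 m.
I_cm = ½mR² = 2.4677 kg·m², so I = I_cm + md² = 2.4677 + 4.9354 = 7.4030 kg·m².
L_eq = 7.4030/(7.880 × 0.79140) = 1.187 m.

1.187 m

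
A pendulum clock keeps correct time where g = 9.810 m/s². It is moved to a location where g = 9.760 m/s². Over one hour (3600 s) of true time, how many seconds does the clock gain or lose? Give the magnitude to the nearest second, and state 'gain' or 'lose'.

lose 9 s

The clock's period scales as T ∝ 1/√g, so T'/T = √(9.810/9.760) = 1.00256.
In 3600 s of true time the clock registers 3600/1.00256 = 3590.8 s, so it loses 9 s.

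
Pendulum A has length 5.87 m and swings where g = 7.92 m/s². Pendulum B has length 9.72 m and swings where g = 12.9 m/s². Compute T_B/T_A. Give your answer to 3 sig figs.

T = 2π√(L/g), so T_B/T_A = √((L_B/g_B)/(L_A/g_A)) = √((9.72/12.9)/(5.87/7.92)) = 1.01.

1.01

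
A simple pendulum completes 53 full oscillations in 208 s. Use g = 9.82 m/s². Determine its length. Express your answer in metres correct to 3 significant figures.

3.83 m

T = 208/53 = 3.925 s.
From T = 2π√(L/g), L = gT²/(4π²) = 9.82 × 3.925²/(4π²) = 3.83 m.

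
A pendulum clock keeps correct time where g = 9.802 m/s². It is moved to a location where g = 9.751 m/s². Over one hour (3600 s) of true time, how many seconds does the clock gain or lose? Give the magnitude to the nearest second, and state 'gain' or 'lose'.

lose 9 s

The clock's period scales as T ∝ 1/√g, so T'/T = √(9.802/9.751) = 1.00261.
In 3600 s of true time the clock registers 3600/1.00261 = 3590.6 s, so it loses 9 s.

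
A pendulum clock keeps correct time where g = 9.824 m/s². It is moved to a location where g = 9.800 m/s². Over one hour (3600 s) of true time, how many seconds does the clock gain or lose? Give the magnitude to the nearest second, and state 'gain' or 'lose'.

lose 4 s

The clock's period scales as T ∝ 1/√g, so T'/T = √(9.824/9.800) = 1.00122.
In 3600 s of true time the clock registers 3600/1.00122 = 3595.6 s, so it loses 4 s.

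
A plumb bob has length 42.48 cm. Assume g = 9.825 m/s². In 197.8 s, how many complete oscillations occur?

151

T = 2π√(L/g) = 2π√(0.4248/9.825) = 1.3065 s.
Number of complete oscillations = ⌊197.8/1.3065⌋ = ⌊151.40⌋ = 151.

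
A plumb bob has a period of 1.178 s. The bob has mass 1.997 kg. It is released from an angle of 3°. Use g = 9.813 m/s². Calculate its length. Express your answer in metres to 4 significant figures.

0.3449 m

From T = 2π√(L/g), L = gT²/(4π²) = 9.813 × 1.1780²/(4π²) = 0.3449 m.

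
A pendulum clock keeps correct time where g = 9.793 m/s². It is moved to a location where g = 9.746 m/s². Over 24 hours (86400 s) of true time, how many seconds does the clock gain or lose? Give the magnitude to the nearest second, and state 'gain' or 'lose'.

The clock's period scales as T ∝ 1/√g, so T'/T = √(9.793/9.746) = 1.00241.
In 86400 s of true time the clock registers 86400/1.00241 = 86192.4 s, so it loses 208 s.

lose 208 s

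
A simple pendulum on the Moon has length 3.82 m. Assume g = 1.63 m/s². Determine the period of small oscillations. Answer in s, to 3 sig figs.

9.62 s

T = 2π√(L/g) = 2π√(3.82/1.63) = 2π × 1.531 = 9.62 s.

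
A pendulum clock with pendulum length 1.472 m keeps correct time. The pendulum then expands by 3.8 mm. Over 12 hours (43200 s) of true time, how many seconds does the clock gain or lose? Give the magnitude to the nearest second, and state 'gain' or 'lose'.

T ∝ √L, so T'/T = √(1.47580/1.472) = 1.00129.
In 43200 s of true time the clock registers 43200/1.00129 = 43144.3 s, so it loses 56 s.

lose 56 s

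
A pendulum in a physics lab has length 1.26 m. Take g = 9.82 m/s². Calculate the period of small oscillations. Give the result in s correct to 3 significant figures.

2.25 s

T = 2π√(L/g) = 2π√(1.26/9.82) = 2π × 0.3582 = 2.25 s.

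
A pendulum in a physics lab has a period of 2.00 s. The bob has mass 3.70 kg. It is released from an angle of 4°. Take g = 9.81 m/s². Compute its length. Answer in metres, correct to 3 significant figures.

0.994 m

From T = 2π√(L/g), L = gT²/(4π²) = 9.81 × 2.000²/(4π²) = 0.994 m.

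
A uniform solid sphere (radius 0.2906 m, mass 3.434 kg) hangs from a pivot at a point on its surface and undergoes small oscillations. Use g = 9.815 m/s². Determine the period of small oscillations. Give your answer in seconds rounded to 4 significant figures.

1.279 s

I_cm = (2/5)mr² = 0.11600 kg·m². The pivot is at distance d = 0.2906 m from the centre of mass.
By the parallel-axis theorem, I = I_cm + md² = 0.11600 + 0.29000 = 0.40599 kg·m².
T = 2π√(I/(mgd)) = 2π√(0.40599/(3.434 × 9.815 × 0.2906)) = 1.279 s.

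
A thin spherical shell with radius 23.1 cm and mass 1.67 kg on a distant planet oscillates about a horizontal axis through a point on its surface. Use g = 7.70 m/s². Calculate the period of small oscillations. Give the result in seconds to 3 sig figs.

1.40 s

I_cm = (2/3)mr² = 0.05941 kg·m². The pivot is at distance d = 0.231 m from the centre of mass.
By the parallel-axis theorem, I = I_cm + md² = 0.05941 + 0.08911 = 0.1485 kg·m².
T = 2π√(I/(mgd)) = 2π√(0.1485/(1.67 × 7.70 × 0.231)) = 1.40 s.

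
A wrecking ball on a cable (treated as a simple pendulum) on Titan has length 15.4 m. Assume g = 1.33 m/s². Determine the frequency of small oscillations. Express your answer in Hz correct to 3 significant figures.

T = 2π√(L/g) = 2π√(15.4/1.33) = 21.38 s, so f = 1/T = 0.0468 Hz.

0.0468 Hz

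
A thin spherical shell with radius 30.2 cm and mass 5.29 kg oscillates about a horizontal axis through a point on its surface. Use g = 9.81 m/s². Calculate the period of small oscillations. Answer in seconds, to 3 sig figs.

1.42 s

I_cm = (2/3)mr² = 0.3216 kg·m². The pivot is at distance d = 0.302 m from the centre of mass.
By the parallel-axis theorem, I = I_cm + md² = 0.3216 + 0.4825 = 0.8041 kg·m².
T = 2π√(I/(mgd)) = 2π√(0.8041/(5.29 × 9.81 × 0.302)) = 1.42 s.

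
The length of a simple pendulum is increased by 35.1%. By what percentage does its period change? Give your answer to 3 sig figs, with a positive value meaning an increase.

16.2%

T ∝ √L, so T'/T = √(1.351) = 1.162.
Percentage change in T = (1.162 − 1) × 100% = 16.2%.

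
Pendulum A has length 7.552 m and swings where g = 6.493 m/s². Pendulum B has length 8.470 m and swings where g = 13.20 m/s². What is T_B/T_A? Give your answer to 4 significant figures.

T = 2π√(L/g), so T_B/T_A = √((L_B/g_B)/(L_A/g_A)) = √((8.470/13.20)/(7.552/6.493)) = 0.7428.

0.7428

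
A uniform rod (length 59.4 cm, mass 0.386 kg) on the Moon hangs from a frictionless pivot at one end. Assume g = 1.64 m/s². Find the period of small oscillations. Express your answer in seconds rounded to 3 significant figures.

For a physical pendulum T = 2π√(I/(mgd)), with d = 0.2970 m from pivot to centre of mass.
I_cm = mL²/12 = 0.386 × 0.594²/12 = 0.01135 kg·m²; I = I_cm + md² = 0.01135 + 0.386 × 0.2970² = 0.04540 kg·m².
T = 2π√(0.04540/(0.386 × 1.64 × 0.2970)) = 3.09 s.

3.09 s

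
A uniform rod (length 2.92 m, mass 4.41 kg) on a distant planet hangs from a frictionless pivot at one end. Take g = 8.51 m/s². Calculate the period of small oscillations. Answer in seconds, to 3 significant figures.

3.01 s

For a physical pendulum T = 2π√(I/(mgd)), with d = 1.460 m from pivot to centre of mass.
I_cm = mL²/12 = 4.41 × 2.92²/12 = 3.133 kg·m²; I = I_cm + md² = 3.133 + 4.41 × 1.460² = 12.53 kg·m².
T = 2π√(12.53/(4.41 × 8.51 × 1.460)) = 3.01 s.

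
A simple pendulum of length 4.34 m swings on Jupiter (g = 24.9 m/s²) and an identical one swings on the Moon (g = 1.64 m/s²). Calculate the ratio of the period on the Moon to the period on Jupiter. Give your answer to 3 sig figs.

3.90

T ∝ 1/√g, so T₂/T₁ = √(g₁/g₂) = √(24.9/1.64) = 3.90.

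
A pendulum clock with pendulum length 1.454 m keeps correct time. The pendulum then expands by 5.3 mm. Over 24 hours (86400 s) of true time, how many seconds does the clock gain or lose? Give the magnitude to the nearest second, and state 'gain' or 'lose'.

T ∝ √L, so T'/T = √(1.45930/1.454) = 1.00182.
In 86400 s of true time the clock registers 86400/1.00182 = 86243.0 s, so it loses 157 s.

lose 157 s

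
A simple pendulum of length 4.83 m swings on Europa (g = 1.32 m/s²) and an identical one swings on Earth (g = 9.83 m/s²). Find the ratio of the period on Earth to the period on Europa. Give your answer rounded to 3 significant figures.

T ∝ 1/√g, so T₂/T₁ = √(g₁/g₂) = √(1.32/9.83) = 0.366.

0.366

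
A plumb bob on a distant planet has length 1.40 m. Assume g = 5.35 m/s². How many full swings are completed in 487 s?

T = 2π√(L/g) = 2π√(1.40/5.35) = 3.214 s.
Number of complete oscillations = ⌊487/3.214⌋ = ⌊151.5⌋ = 151.

151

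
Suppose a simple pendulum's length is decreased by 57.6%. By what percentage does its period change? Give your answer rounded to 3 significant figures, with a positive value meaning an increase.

T ∝ √L, so T'/T = √(0.4240) = 0.6512.
Percentage change in T = (0.6512 − 1) × 100% = -34.9%.

-34.9%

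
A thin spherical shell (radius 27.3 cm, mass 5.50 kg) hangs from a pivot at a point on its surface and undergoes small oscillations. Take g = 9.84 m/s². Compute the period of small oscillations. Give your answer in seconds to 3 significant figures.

1.35 s

I_cm = (2/3)mr² = 0.2733 kg·m². The pivot is at distance d = 0.273 m from the centre of mass.
By the parallel-axis theorem, I = I_cm + md² = 0.2733 + 0.4099 = 0.6832 kg·m².
T = 2π√(I/(mgd)) = 2π√(0.6832/(5.50 × 9.84 × 0.273)) = 1.35 s.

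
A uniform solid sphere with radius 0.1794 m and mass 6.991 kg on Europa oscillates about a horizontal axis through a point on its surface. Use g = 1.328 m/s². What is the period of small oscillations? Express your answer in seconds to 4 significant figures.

2.732 s

I_cm = (2/5)mr² = 0.090000 kg·m². The pivot is at distance d = 0.1794 m from the centre of mass.
By the parallel-axis theorem, I = I_cm + md² = 0.090000 + 0.22500 = 0.31500 kg·m².
T = 2π√(I/(mgd)) = 2π√(0.31500/(6.991 × 1.328 × 0.1794)) = 2.732 s.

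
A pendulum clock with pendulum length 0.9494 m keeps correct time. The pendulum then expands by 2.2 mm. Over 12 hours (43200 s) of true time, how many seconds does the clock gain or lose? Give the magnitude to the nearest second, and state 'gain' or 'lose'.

lose 50 s

T ∝ √L, so T'/T = √(0.95160/0.9494) = 1.00116.
In 43200 s of true time the clock registers 43200/1.00116 = 43150.0 s, so it loses 50 s.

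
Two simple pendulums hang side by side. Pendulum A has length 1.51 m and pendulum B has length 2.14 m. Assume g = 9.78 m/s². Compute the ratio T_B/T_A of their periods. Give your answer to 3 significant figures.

1.19

T ∝ √L, so T_B/T_A = √(L_B/L_A) = √(2.14/1.51) = 1.19.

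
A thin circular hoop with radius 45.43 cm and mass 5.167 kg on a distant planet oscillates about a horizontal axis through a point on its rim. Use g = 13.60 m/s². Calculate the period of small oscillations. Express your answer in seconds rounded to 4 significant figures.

I_cm = mr² = 1.0664 kg·m². The pivot is at distance d = 0.4543 m from the centre of mass.
By the parallel-axis theorem, I = I_cm + md² = 1.0664 + 1.0664 = 2.1328 kg·m².
T = 2π√(I/(mgd)) = 2π√(2.1328/(5.167 × 13.60 × 0.4543)) = 1.624 s.

1.624 s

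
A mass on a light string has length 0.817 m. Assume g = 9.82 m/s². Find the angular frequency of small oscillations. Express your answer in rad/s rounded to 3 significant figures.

ω = √(g/L) = √(9.82/0.817) = 3.47 rad/s.

3.47 rad/s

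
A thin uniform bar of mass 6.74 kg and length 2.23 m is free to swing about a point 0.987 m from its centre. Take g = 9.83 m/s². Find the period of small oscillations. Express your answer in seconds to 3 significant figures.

2.38 s

For a physical pendulum T = 2π√(I/(mgd)), with d = 0.9870 m from pivot to centre of mass.
I_cm = mL²/12 = 6.74 × 2.23²/12 = 2.793 kg·m²; I = I_cm + md² = 2.793 + 6.74 × 0.9870² = 9.359 kg·m².
T = 2π√(9.359/(6.74 × 9.83 × 0.9870)) = 2.38 s.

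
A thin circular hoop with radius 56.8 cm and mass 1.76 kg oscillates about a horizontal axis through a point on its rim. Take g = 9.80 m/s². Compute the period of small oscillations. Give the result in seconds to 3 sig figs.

2.14 s

I_cm = mr² = 0.5678 kg·m². The pivot is at distance d = 0.568 m from the centre of mass.
By the parallel-axis theorem, I = I_cm + md² = 0.5678 + 0.5678 = 1.136 kg·m².
T = 2π√(I/(mgd)) = 2π√(1.136/(1.76 × 9.80 × 0.568)) = 2.14 s.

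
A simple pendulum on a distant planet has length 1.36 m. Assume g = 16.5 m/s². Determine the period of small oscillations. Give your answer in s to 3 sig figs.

1.80 s

T = 2π√(L/g) = 2π√(1.36/16.5) = 2π × 0.2871 = 1.80 s.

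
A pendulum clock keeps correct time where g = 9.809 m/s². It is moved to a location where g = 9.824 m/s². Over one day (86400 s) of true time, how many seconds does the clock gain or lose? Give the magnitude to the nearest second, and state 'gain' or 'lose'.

The clock's period scales as T ∝ 1/√g, so T'/T = √(9.809/9.824) = 0.999236.
In 86400 s of true time the clock registers 86400/0.999236 = 86466.0 s, so it gains 66 s.

gain 66 s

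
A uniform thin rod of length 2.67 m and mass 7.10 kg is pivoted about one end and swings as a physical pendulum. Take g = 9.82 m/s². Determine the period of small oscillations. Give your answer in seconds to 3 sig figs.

For a physical pendulum T = 2π√(I/(mgd)), with d = 1.335 m from pivot to centre of mass.
I_cm = mL²/12 = 7.10 × 2.67²/12 = 4.218 kg·m²; I = I_cm + md² = 4.218 + 7.10 × 1.335² = 16.87 kg·m².
T = 2π√(16.87/(7.10 × 9.82 × 1.335)) = 2.68 s.

2.68 s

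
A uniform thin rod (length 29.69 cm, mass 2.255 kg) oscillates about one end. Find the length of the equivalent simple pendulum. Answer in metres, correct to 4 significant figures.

The equivalent simple-pendulum length is L_eq = I/(md), where I is about the pivot and d = 0.14845 m.
I_cm = (1/12)mL² = 0.016565 kg·m², so I = I_cm + md² = 0.016565 + 0.049694 = 0.066259 kg·m².
L_eq = 0.066259/(2.255 × 0.14845) = 0.1979 m.

0.1979 m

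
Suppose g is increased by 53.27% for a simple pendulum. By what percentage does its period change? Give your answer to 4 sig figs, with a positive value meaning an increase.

-19.23%

T ∝ 1/√g, so T'/T = 1/√(1.5327) = 0.80774.
Percentage change in T = (0.80774 − 1) × 100% = -19.23%.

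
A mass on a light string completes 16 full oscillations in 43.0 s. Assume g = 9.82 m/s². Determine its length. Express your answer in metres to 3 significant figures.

T = 43.0/16 = 2.688 s.
From T = 2π√(L/g), L = gT²/(4π²) = 9.82 × 2.688²/(4π²) = 1.80 m.

1.80 m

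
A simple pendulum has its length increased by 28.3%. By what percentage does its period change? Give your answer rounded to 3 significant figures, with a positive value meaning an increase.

T ∝ √L, so T'/T = √(1.283) = 1.133.
Percentage change in T = (1.133 − 1) × 100% = 13.3%.

13.3%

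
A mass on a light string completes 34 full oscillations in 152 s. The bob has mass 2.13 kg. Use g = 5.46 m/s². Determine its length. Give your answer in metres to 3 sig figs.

T = 152/34 = 4.471 s.
From T = 2π√(L/g), L = gT²/(4π²) = 5.46 × 4.471²/(4π²) = 2.76 m.

2.76 m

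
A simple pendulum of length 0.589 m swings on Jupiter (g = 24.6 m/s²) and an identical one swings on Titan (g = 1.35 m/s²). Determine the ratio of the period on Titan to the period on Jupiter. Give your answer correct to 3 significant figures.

4.27

T ∝ 1/√g, so T₂/T₁ = √(g₁/g₂) = √(24.6/1.35) = 4.27.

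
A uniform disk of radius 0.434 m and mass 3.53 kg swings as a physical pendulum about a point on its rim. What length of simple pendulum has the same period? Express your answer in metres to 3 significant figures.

The equivalent simple-pendulum length is L_eq = I/(md), where I is about the pivot and d = 0.4340 m.
I_cm = ½mR² = 0.3324 kg·m², so I = I_cm + md² = 0.3324 + 0.6649 = 0.9973 kg·m².
L_eq = 0.9973/(3.53 × 0.4340) = 0.651 m.

0.651 m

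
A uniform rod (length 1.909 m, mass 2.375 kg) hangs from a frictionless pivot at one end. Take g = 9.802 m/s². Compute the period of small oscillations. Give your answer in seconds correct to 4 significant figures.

For a physical pendulum T = 2π√(I/(mgd)), with d = 0.95450 m from pivot to centre of mass.
I_cm = mL²/12 = 2.375 × 1.909²/12 = 0.72126 kg·m²; I = I_cm + md² = 0.72126 + 2.375 × 0.95450² = 2.8851 kg·m².
T = 2π√(2.8851/(2.375 × 9.802 × 0.95450)) = 2.264 s.

2.264 s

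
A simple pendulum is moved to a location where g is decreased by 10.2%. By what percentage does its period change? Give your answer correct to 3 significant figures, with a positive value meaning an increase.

5.53%

T ∝ 1/√g, so T'/T = 1/√(0.8980) = 1.055.
Percentage change in T = (1.055 − 1) × 100% = 5.53%.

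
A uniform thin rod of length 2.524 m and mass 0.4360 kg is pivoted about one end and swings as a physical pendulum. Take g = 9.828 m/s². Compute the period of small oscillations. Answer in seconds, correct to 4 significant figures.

2.600 s

For a physical pendulum T = 2π√(I/(mgd)), with d = 1.2620 m from pivot to centre of mass.
I_cm = mL²/12 = 0.4360 × 2.524²/12 = 0.23146 kg·m²; I = I_cm + md² = 0.23146 + 0.4360 × 1.2620² = 0.92586 kg·m².
T = 2π√(0.92586/(0.4360 × 9.828 × 1.2620)) = 2.600 s.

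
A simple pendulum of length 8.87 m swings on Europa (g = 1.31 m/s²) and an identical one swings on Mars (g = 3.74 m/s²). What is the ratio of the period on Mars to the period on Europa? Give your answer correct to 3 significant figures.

0.592

T ∝ 1/√g, so T₂/T₁ = √(g₁/g₂) = √(1.31/3.74) = 0.592.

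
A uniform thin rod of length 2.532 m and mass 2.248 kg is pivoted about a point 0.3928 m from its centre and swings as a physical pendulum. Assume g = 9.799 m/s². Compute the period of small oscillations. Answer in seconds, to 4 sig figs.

2.657 s

For a physical pendulum T = 2π√(I/(mgd)), with d = 0.39280 m from pivot to centre of mass.
I_cm = mL²/12 = 2.248 × 2.532²/12 = 1.2010 kg·m²; I = I_cm + md² = 1.2010 + 2.248 × 0.39280² = 1.5478 kg·m².
T = 2π√(1.5478/(2.248 × 9.799 × 0.39280)) = 2.657 s.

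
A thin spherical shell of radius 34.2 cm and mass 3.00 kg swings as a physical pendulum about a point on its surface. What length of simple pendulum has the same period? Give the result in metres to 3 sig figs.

The equivalent simple-pendulum length is L_eq = I/(md), where I is about the pivot and d = 0.3420 m.
I_cm = (2/3)mR² = 0.2339 kg·m², so I = I_cm + md² = 0.2339 + 0.3509 = 0.5848 kg·m².
L_eq = 0.5848/(3.00 × 0.3420) = 0.570 m.

0.570 m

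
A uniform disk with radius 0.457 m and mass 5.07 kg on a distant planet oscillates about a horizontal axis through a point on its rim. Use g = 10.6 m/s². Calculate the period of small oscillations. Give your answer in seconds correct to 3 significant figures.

I_cm = ½mr² = 0.5294 kg·m². The pivot is at distance d = 0.457 m from the centre of mass.
By the parallel-axis theorem, I = I_cm + md² = 0.5294 + 1.059 = 1.588 kg·m².
T = 2π√(I/(mgd)) = 2π√(1.588/(5.07 × 10.6 × 0.457)) = 1.60 s.

1.60 s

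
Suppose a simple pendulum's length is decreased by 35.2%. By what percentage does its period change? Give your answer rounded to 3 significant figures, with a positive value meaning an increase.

-19.5%

T ∝ √L, so T'/T = √(0.6480) = 0.8050.
Percentage change in T = (0.8050 − 1) × 100% = -19.5%.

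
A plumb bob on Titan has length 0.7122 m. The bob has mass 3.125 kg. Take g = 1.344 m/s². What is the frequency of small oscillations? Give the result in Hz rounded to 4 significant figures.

T = 2π√(L/g) = 2π√(0.7122/1.344) = 4.5738 s, so f = 1/T = 0.2186 Hz.

0.2186 Hz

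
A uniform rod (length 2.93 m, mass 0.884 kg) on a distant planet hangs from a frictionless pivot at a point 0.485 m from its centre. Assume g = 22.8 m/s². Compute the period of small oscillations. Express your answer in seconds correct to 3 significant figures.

1.84 s

For a physical pendulum T = 2π√(I/(mgd)), with d = 0.4850 m from pivot to centre of mass.
I_cm = mL²/12 = 0.884 × 2.93²/12 = 0.6324 kg·m²; I = I_cm + md² = 0.6324 + 0.884 × 0.4850² = 0.8404 kg·m².
T = 2π√(0.8404/(0.884 × 22.8 × 0.4850)) = 1.84 s.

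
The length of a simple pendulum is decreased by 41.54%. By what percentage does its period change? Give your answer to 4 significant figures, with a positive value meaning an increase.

T ∝ √L, so T'/T = √(0.58460) = 0.76459.
Percentage change in T = (0.76459 − 1) × 100% = -23.54%.

-23.54%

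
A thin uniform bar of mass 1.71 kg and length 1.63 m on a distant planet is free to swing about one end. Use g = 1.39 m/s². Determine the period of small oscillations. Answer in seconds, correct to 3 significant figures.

5.56 s

For a physical pendulum T = 2π√(I/(mgd)), with d = 0.8150 m from pivot to centre of mass.
I_cm = mL²/12 = 1.71 × 1.63²/12 = 0.3786 kg·m²; I = I_cm + md² = 0.3786 + 1.71 × 0.8150² = 1.514 kg·m².
T = 2π√(1.514/(1.71 × 1.39 × 0.8150)) = 5.56 s.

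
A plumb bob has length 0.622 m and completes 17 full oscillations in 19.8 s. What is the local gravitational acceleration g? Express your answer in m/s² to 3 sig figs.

T = 19.8/17 = 1.165 s.
From T = 2π√(L/g), g = 4π²L/T² = 4π² × 0.622/1.165² = 18.1 m/s².

18.1 m/s²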